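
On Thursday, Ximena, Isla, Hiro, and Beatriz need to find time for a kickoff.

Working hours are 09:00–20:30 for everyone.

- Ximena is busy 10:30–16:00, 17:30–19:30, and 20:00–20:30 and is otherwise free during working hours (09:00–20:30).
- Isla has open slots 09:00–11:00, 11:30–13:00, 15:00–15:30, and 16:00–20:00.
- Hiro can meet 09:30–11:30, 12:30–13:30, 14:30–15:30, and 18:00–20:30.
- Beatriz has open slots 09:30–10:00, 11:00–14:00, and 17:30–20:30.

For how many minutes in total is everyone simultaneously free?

60 minutes

Ximena free within 09:00–20:30: 09:00–10:30, 16:00–17:30, 19:30–20:00.
Ximena ∩ Isla: 09:00–10:30, 16:00–17:30, 19:30–20:00.
Ximena ∩ Isla ∩ Hiro: 09:30–10:30, 19:30–20:00.
Ximena ∩ Isla ∩ Hiro ∩ Beatriz: 09:30–10:00, 19:30–20:00.
Total common minutes: 30 + 30 = 60.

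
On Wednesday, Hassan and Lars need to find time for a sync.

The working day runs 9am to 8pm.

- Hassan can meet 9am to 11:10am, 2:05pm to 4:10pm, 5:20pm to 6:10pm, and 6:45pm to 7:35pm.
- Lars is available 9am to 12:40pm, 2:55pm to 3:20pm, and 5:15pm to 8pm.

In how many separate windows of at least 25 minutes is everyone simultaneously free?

4

Hassan ∩ Lars: 09:00–11:10, 14:55–15:20, 17:20–18:10, 18:45–19:35.
Windows ≥ 25 min: 09:00–11:10, 14:55–15:20, 17:20–18:10, 18:45–19:35.
That's 4 windows.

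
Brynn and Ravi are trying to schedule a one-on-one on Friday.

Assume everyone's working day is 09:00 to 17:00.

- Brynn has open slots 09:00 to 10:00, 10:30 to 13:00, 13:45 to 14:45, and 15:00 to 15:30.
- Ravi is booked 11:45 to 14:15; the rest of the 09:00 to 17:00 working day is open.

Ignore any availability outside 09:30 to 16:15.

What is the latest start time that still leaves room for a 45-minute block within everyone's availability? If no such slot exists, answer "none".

Ravi free within 09:00–17:00: 09:00–11:45, 14:15–17:00.
Brynn ∩ Ravi: 09:00–10:00, 10:30–11:45, 14:15–14:45, 15:00–15:30.
Restricted to 09:30–16:15: 09:30–10:00, 10:30–11:45, 14:15–14:45, 15:00–15:30.
Windows ≥ 45 min: 10:30–11:45.
Latest start in the last window 10:30–11:45 is 11:45 − 45 min = 11:00.

11:00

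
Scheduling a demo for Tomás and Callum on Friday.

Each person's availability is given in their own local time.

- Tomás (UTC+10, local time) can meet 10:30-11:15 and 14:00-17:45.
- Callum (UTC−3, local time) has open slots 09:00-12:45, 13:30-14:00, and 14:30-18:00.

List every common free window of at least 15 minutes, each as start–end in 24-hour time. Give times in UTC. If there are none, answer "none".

none

Tomás → UTC: 00:30–01:15, 04:00–07:45.
Callum → UTC: 12:00–15:45, 16:30–17:00, 17:30–21:00.
Tomás ∩ Callum: (none).
Windows ≥ 15 min: (none).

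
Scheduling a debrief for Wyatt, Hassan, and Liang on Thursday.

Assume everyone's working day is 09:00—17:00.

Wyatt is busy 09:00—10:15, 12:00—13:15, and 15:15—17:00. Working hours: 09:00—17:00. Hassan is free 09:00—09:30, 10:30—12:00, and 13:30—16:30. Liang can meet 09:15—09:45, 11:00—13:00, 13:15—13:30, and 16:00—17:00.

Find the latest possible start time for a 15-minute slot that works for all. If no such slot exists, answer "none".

11:45

Wyatt free within 09:00–17:00: 10:15–12:00, 13:15–15:15.
Wyatt ∩ Hassan: 10:30–12:00, 13:30–15:15.
Wyatt ∩ Hassan ∩ Liang: 11:00–12:00.
Windows ≥ 15 min: 11:00–12:00.
Latest start in the last window 11:00–12:00 is 12:00 − 15 min = 11:45.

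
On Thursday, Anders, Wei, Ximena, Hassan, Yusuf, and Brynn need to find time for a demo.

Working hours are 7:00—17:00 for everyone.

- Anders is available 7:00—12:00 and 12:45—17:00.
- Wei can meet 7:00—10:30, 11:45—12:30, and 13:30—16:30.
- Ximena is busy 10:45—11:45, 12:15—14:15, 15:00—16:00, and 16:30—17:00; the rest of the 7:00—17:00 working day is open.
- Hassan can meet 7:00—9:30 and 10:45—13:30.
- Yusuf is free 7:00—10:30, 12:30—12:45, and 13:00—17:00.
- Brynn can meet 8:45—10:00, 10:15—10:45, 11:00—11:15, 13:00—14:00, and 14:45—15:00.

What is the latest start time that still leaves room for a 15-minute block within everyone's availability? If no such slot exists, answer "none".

09:15

Ximena free within 07:00–17:00: 07:00–10:45, 11:45–12:15, 14:15–15:00, 16:00–16:30.
Anders ∩ Wei: 07:00–10:30, 11:45–12:00, 13:30–16:30.
Anders ∩ Wei ∩ Ximena: 07:00–10:30, 11:45–12:00, 14:15–15:00, 16:00–16:30.
Anders ∩ Wei ∩ Ximena ∩ Hassan: 07:00–09:30, 11:45–12:00.
Anders ∩ Wei ∩ Ximena ∩ Hassan ∩ Yusuf: 07:00–09:30.
Anders ∩ Wei ∩ Ximena ∩ Hassan ∩ Yusuf ∩ Brynn: 08:45–09:30.
Windows ≥ 15 min: 08:45–09:30.
Latest start in the last window 08:45–09:30 is 09:30 − 15 min = 09:15.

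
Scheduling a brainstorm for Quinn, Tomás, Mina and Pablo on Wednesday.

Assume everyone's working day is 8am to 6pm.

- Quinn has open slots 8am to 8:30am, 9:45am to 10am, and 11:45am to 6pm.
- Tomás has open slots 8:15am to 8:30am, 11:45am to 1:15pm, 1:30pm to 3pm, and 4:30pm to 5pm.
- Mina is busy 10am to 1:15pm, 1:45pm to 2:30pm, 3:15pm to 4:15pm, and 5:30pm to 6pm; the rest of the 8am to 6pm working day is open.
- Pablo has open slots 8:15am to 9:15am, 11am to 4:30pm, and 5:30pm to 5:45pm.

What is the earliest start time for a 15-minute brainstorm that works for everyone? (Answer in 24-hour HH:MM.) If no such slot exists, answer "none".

08:15

Mina free within 08:00–18:00: 08:00–10:00, 13:15–13:45, 14:30–15:15, 16:15–17:30.
Quinn ∩ Tomás: 08:15–08:30, 11:45–13:15, 13:30–15:00, 16:30–17:00.
Quinn ∩ Tomás ∩ Mina: 08:15–08:30, 13:30–13:45, 14:30–15:00, 16:30–17:00.
Quinn ∩ Tomás ∩ Mina ∩ Pablo: 08:15–08:30, 13:30–13:45, 14:30–15:00.
Windows ≥ 15 min: 08:15–08:30, 13:30–13:45, 14:30–15:00.
Earliest such window starts at 08:15.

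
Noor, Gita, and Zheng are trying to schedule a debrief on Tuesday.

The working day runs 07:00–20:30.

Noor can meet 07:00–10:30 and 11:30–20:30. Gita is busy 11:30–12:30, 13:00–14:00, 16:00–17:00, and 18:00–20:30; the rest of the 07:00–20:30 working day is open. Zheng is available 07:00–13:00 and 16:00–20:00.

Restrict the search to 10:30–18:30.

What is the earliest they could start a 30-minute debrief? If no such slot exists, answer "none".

12:30

Gita free within 07:00–20:30: 07:00–11:30, 12:30–13:00, 14:00–16:00, 17:00–18:00.
Noor ∩ Gita: 07:00–10:30, 12:30–13:00, 14:00–16:00, 17:00–18:00.
Noor ∩ Gita ∩ Zheng: 07:00–10:30, 12:30–13:00, 17:00–18:00.
Restricted to 10:30–18:30: 12:30–13:00, 17:00–18:00.
Windows ≥ 30 min: 12:30–13:00, 17:00–18:00.
Earliest such window starts at 12:30.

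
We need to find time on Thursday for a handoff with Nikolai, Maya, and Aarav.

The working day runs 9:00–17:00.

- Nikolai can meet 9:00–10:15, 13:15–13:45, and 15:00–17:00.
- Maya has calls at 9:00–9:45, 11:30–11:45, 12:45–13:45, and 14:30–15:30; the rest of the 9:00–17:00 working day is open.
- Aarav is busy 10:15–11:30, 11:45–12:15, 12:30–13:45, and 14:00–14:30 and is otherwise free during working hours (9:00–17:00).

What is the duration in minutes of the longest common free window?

Maya free within 09:00–17:00: 09:45–11:30, 11:45–12:45, 13:45–14:30, 15:30–17:00.
Aarav free within 09:00–17:00: 09:00–10:15, 11:30–11:45, 12:15–12:30, 13:45–14:00, 14:30–17:00.
Nikolai ∩ Maya: 09:45–10:15, 15:30–17:00.
Nikolai ∩ Maya ∩ Aarav: 09:45–10:15, 15:30–17:00.
Common window lengths: 30, 90 min; longest is 90.

90 minutes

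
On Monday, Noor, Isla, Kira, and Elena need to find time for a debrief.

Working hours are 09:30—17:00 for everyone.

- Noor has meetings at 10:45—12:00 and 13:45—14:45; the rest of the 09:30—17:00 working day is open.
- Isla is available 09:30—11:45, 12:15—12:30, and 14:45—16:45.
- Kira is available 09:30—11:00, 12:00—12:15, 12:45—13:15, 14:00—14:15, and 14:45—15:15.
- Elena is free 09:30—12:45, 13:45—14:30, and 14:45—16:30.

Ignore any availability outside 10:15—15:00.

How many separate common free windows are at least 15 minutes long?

2

Noor free within 09:30–17:00: 09:30–10:45, 12:00–13:45, 14:45–17:00.
Noor ∩ Isla: 09:30–10:45, 12:15–12:30, 14:45–16:45.
Noor ∩ Isla ∩ Kira: 09:30–10:45, 14:45–15:15.
Noor ∩ Isla ∩ Kira ∩ Elena: 09:30–10:45, 14:45–15:15.
Restricted to 10:15–15:00: 10:15–10:45, 14:45–15:00.
Windows ≥ 15 min: 10:15–10:45, 14:45–15:00.
That's 2 windows.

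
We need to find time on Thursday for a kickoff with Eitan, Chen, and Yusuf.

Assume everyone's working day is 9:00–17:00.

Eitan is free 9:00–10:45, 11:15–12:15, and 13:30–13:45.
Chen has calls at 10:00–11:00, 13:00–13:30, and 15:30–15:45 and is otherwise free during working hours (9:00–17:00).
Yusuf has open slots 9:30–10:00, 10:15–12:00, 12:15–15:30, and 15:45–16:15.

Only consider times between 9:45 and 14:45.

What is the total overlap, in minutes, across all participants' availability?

Chen free within 09:00–17:00: 09:00–10:00, 11:00–13:00, 13:30–15:30, 15:45–17:00.
Eitan ∩ Chen: 09:00–10:00, 11:15–12:15, 13:30–13:45.
Eitan ∩ Chen ∩ Yusuf: 09:30–10:00, 11:15–12:00, 13:30–13:45.
Restricted to 09:45–14:45: 09:45–10:00, 11:15–12:00, 13:30–13:45.
Total common minutes: 15 + 45 + 15 = 75.

75 minutes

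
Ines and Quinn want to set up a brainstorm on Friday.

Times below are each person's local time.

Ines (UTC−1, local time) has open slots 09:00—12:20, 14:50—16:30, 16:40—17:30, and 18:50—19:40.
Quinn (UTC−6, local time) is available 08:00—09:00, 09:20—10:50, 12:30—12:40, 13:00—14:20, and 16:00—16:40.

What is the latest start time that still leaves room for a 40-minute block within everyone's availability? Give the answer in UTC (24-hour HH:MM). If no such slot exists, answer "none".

Ines → UTC: 10:00–13:20, 15:50–17:30, 17:40–18:30, 19:50–20:40.
Quinn → UTC: 14:00–15:00, 15:20–16:50, 18:30–18:40, 19:00–20:20, 22:00–22:40.
Ines ∩ Quinn: 15:50–16:50, 19:50–20:20.
Windows ≥ 40 min: 15:50–16:50.
Latest start in the last window 15:50–16:50 is 16:50 − 40 min = 16:10.

16:10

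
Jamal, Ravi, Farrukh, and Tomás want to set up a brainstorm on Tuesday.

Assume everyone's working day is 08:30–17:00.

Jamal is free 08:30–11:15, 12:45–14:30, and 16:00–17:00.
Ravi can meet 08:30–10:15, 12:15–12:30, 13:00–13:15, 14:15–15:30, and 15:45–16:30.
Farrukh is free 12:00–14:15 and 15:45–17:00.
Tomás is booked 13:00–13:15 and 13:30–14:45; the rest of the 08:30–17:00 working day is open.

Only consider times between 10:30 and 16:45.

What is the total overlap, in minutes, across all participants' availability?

Tomás free within 08:30–17:00: 08:30–13:00, 13:15–13:30, 14:45–17:00.
Jamal ∩ Ravi: 08:30–10:15, 13:00–13:15, 14:15–14:30, 16:00–16:30.
Jamal ∩ Ravi ∩ Farrukh: 13:00–13:15, 16:00–16:30.
Jamal ∩ Ravi ∩ Farrukh ∩ Tomás: 16:00–16:30.
Restricted to 10:30–16:45: 16:00–16:30.
Total common minutes: 30.

30 minutes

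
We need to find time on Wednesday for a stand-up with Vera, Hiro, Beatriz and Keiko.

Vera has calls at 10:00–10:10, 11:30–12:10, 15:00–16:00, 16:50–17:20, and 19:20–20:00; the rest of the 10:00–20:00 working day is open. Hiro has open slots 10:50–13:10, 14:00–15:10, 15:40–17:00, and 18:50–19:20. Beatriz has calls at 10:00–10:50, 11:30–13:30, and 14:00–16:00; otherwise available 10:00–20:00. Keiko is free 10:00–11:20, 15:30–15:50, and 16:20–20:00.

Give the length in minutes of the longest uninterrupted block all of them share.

30 minutes

Vera free within 10:00–20:00: 10:10–11:30, 12:10–15:00, 16:00–16:50, 17:20–19:20.
Beatriz free within 10:00–20:00: 10:50–11:30, 13:30–14:00, 16:00–20:00.
Vera ∩ Hiro: 10:50–11:30, 12:10–13:10, 14:00–15:00, 16:00–16:50, 18:50–19:20.
Vera ∩ Hiro ∩ Beatriz: 10:50–11:30, 16:00–16:50, 18:50–19:20.
Vera ∩ Hiro ∩ Beatriz ∩ Keiko: 10:50–11:20, 16:20–16:50, 18:50–19:20.
Common window lengths: 30, 30, 30 min; longest is 30.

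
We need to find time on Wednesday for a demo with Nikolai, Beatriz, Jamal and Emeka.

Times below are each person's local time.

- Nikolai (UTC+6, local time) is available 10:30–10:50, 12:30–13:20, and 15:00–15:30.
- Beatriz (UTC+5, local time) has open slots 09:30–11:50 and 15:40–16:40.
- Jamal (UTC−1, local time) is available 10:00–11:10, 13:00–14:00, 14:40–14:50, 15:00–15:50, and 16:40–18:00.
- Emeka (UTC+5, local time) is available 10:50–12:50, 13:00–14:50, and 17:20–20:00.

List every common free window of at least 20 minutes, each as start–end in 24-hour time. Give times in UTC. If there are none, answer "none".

Nikolai → UTC: 04:30–04:50, 06:30–07:20, 09:00–09:30.
Beatriz → UTC: 04:30–06:50, 10:40–11:40.
Jamal → UTC: 11:00–12:10, 14:00–15:00, 15:40–15:50, 16:00–16:50, 17:40–19:00.
Emeka → UTC: 05:50–07:50, 08:00–09:50, 12:20–15:00.
Nikolai ∩ Beatriz: 04:30–04:50, 06:30–06:50.
Nikolai ∩ Beatriz ∩ Jamal: (none).
Nikolai ∩ Beatriz ∩ Jamal ∩ Emeka: (none).
Windows ≥ 20 min: (none).

none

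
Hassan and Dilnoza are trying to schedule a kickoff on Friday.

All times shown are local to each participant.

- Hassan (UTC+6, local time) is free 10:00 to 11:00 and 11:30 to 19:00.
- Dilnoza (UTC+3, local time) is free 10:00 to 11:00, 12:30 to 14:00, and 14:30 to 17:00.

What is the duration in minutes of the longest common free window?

90 minutes

Hassan → UTC: 04:00–05:00, 05:30–13:00.
Dilnoza → UTC: 07:00–08:00, 09:30–11:00, 11:30–14:00.
Hassan ∩ Dilnoza: 07:00–08:00, 09:30–11:00, 11:30–13:00.
Common window lengths: 60, 90, 90 min; longest is 90.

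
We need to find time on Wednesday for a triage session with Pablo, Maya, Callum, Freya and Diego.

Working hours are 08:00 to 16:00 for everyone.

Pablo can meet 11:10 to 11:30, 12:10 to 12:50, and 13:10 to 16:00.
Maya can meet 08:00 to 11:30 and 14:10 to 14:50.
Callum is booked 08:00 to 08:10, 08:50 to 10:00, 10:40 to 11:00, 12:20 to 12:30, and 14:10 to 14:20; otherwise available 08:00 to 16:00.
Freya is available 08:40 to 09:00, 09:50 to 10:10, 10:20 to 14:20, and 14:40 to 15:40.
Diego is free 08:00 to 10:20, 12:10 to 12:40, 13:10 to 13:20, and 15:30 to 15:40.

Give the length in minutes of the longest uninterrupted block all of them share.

Callum free within 08:00–16:00: 08:10–08:50, 10:00–10:40, 11:00–12:20, 12:30–14:10, 14:20–16:00.
Pablo ∩ Maya: 11:10–11:30, 14:10–14:50.
Pablo ∩ Maya ∩ Callum: 11:10–11:30, 14:20–14:50.
Pablo ∩ Maya ∩ Callum ∩ Freya: 11:10–11:30, 14:40–14:50.
Pablo ∩ Maya ∩ Callum ∩ Freya ∩ Diego: (none).
No common window.

0 minutes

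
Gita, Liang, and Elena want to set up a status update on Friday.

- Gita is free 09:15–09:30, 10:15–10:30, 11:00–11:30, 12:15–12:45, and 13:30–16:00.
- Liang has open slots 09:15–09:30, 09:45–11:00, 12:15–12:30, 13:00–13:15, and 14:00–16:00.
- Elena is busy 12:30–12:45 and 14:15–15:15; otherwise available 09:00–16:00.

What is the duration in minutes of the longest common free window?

45 minutes

Elena free within 09:00–16:00: 09:00–12:30, 12:45–14:15, 15:15–16:00.
Gita ∩ Liang: 09:15–09:30, 10:15–10:30, 12:15–12:30, 14:00–16:00.
Gita ∩ Liang ∩ Elena: 09:15–09:30, 10:15–10:30, 12:15–12:30, 14:00–14:15, 15:15–16:00.
Common window lengths: 15, 15, 15, 15, 45 min; longest is 45.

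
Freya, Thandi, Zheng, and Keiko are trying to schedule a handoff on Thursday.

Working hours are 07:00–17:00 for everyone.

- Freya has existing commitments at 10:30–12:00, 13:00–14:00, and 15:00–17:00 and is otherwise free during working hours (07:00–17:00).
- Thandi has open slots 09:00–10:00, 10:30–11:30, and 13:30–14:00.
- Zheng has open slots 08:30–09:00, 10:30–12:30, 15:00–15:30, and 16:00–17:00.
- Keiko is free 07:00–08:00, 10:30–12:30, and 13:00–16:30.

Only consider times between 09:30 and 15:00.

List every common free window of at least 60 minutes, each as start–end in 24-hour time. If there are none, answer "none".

none

Freya free within 07:00–17:00: 07:00–10:30, 12:00–13:00, 14:00–15:00.
Freya ∩ Thandi: 09:00–10:00.
Freya ∩ Thandi ∩ Zheng: (none).
Freya ∩ Thandi ∩ Zheng ∩ Keiko: (none).
Restricted to 09:30–15:00: (none).
Windows ≥ 60 min: (none).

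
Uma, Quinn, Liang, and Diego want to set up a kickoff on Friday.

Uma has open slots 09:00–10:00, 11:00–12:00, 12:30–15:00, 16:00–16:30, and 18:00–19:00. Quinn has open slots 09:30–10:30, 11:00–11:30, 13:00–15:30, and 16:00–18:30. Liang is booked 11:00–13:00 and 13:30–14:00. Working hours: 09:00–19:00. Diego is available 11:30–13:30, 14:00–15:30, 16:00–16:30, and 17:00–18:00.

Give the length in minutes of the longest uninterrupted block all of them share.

Liang free within 09:00–19:00: 09:00–11:00, 13:00–13:30, 14:00–19:00.
Uma ∩ Quinn: 09:30–10:00, 11:00–11:30, 13:00–15:00, 16:00–16:30, 18:00–18:30.
Uma ∩ Quinn ∩ Liang: 09:30–10:00, 13:00–13:30, 14:00–15:00, 16:00–16:30, 18:00–18:30.
Uma ∩ Quinn ∩ Liang ∩ Diego: 13:00–13:30, 14:00–15:00, 16:00–16:30.
Common window lengths: 30, 60, 30 min; longest is 60.

60 minutes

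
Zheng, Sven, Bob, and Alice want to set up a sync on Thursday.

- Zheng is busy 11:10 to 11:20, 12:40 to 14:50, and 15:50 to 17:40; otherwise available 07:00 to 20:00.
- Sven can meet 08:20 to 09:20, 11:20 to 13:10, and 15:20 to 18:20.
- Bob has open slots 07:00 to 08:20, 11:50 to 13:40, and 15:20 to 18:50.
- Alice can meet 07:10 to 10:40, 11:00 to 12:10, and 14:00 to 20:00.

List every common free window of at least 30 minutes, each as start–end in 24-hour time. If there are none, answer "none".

15:20–15:50, 17:40–18:20

Zheng free within 07:00–20:00: 07:00–11:10, 11:20–12:40, 14:50–15:50, 17:40–20:00.
Zheng ∩ Sven: 08:20–09:20, 11:20–12:40, 15:20–15:50, 17:40–18:20.
Zheng ∩ Sven ∩ Bob: 11:50–12:40, 15:20–15:50, 17:40–18:20.
Zheng ∩ Sven ∩ Bob ∩ Alice: 11:50–12:10, 15:20–15:50, 17:40–18:20.
Windows ≥ 30 min: 15:20–15:50, 17:40–18:20.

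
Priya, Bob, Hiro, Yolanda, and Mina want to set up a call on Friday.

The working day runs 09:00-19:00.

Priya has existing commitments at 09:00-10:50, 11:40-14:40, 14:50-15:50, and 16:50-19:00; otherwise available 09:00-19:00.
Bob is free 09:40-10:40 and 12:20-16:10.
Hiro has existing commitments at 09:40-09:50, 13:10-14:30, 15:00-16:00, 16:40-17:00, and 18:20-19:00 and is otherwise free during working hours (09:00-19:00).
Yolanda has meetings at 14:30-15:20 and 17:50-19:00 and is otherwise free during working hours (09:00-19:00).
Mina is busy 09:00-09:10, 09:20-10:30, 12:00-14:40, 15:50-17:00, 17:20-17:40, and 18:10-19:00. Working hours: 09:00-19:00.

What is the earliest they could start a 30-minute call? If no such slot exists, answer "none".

none

Priya free within 09:00–19:00: 10:50–11:40, 14:40–14:50, 15:50–16:50.
Hiro free within 09:00–19:00: 09:00–09:40, 09:50–13:10, 14:30–15:00, 16:00–16:40, 17:00–18:20.
Yolanda free within 09:00–19:00: 09:00–14:30, 15:20–17:50.
Mina free within 09:00–19:00: 09:10–09:20, 10:30–12:00, 14:40–15:50, 17:00–17:20, 17:40–18:10.
Priya ∩ Bob: 14:40–14:50, 15:50–16:10.
Priya ∩ Bob ∩ Hiro: 14:40–14:50, 16:00–16:10.
Priya ∩ Bob ∩ Hiro ∩ Yolanda: 16:00–16:10.
Priya ∩ Bob ∩ Hiro ∩ Yolanda ∩ Mina: (none).
Windows ≥ 30 min: (none).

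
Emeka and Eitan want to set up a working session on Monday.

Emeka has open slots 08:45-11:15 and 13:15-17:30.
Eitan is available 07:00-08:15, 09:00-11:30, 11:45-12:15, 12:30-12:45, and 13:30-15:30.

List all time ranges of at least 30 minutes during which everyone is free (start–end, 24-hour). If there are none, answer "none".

09:00–11:15, 13:30–15:30

Emeka ∩ Eitan: 09:00–11:15, 13:30–15:30.
Windows ≥ 30 min: 09:00–11:15, 13:30–15:30.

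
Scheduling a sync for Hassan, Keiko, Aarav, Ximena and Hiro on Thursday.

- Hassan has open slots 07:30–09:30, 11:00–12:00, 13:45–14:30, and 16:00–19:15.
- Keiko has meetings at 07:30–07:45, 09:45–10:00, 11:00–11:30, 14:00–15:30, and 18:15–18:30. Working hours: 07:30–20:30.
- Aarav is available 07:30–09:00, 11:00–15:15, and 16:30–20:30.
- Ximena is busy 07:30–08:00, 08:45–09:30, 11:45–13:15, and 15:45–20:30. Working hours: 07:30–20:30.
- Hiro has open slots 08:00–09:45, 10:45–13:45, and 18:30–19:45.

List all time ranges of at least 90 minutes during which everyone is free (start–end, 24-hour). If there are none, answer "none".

none

Keiko free within 07:30–20:30: 07:45–09:45, 10:00–11:00, 11:30–14:00, 15:30–18:15, 18:30–20:30.
Ximena free within 07:30–20:30: 08:00–08:45, 09:30–11:45, 13:15–15:45.
Hassan ∩ Keiko: 07:45–09:30, 11:30–12:00, 13:45–14:00, 16:00–18:15, 18:30–19:15.
Hassan ∩ Keiko ∩ Aarav: 07:45–09:00, 11:30–12:00, 13:45–14:00, 16:30–18:15, 18:30–19:15.
Hassan ∩ Keiko ∩ Aarav ∩ Ximena: 08:00–08:45, 11:30–11:45, 13:45–14:00.
Hassan ∩ Keiko ∩ Aarav ∩ Ximena ∩ Hiro: 08:00–08:45, 11:30–11:45.
Windows ≥ 90 min: (none).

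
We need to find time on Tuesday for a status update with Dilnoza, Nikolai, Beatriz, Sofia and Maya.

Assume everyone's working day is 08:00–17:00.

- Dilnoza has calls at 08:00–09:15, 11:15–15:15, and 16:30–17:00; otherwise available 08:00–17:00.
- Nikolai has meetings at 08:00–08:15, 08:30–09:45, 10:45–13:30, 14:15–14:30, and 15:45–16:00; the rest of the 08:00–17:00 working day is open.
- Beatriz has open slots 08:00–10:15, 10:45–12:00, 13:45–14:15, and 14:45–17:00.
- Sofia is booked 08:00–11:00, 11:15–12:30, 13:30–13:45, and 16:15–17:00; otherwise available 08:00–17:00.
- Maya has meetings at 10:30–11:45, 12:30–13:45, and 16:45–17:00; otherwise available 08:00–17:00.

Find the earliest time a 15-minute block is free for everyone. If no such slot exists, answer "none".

15:15

Dilnoza free within 08:00–17:00: 09:15–11:15, 15:15–16:30.
Nikolai free within 08:00–17:00: 08:15–08:30, 09:45–10:45, 13:30–14:15, 14:30–15:45, 16:00–17:00.
Sofia free within 08:00–17:00: 11:00–11:15, 12:30–13:30, 13:45–16:15.
Maya free within 08:00–17:00: 08:00–10:30, 11:45–12:30, 13:45–16:45.
Dilnoza ∩ Nikolai: 09:45–10:45, 15:15–15:45, 16:00–16:30.
Dilnoza ∩ Nikolai ∩ Beatriz: 09:45–10:15, 15:15–15:45, 16:00–16:30.
Dilnoza ∩ Nikolai ∩ Beatriz ∩ Sofia: 15:15–15:45, 16:00–16:15.
Dilnoza ∩ Nikolai ∩ Beatriz ∩ Sofia ∩ Maya: 15:15–15:45, 16:00–16:15.
Windows ≥ 15 min: 15:15–15:45, 16:00–16:15.
Earliest such window starts at 15:15.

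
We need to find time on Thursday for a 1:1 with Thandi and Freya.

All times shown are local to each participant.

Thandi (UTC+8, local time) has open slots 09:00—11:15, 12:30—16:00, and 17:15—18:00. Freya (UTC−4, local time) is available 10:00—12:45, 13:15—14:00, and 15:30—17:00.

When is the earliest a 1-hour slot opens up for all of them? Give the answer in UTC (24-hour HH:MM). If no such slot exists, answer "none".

none

Thandi → UTC: 01:00–03:15, 04:30–08:00, 09:15–10:00.
Freya → UTC: 14:00–16:45, 17:15–18:00, 19:30–21:00.
Thandi ∩ Freya: (none).
Windows ≥ 60 min: (none).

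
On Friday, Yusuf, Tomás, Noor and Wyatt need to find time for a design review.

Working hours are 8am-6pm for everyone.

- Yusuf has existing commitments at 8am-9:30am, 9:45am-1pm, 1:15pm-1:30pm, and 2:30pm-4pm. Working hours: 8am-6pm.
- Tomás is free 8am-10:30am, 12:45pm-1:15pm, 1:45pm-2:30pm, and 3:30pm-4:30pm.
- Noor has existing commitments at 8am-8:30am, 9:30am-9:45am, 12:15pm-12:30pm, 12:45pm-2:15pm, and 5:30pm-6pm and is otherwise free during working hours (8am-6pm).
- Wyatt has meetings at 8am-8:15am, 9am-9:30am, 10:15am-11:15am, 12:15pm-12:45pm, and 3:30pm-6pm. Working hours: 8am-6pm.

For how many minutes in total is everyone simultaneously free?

15 minutes

Yusuf free within 08:00–18:00: 09:30–09:45, 13:00–13:15, 13:30–14:30, 16:00–18:00.
Noor free within 08:00–18:00: 08:30–09:30, 09:45–12:15, 12:30–12:45, 14:15–17:30.
Wyatt free within 08:00–18:00: 08:15–09:00, 09:30–10:15, 11:15–12:15, 12:45–15:30.
Yusuf ∩ Tomás: 09:30–09:45, 13:00–13:15, 13:45–14:30, 16:00–16:30.
Yusuf ∩ Tomás ∩ Noor: 14:15–14:30, 16:00–16:30.
Yusuf ∩ Tomás ∩ Noor ∩ Wyatt: 14:15–14:30.
Total common minutes: 15.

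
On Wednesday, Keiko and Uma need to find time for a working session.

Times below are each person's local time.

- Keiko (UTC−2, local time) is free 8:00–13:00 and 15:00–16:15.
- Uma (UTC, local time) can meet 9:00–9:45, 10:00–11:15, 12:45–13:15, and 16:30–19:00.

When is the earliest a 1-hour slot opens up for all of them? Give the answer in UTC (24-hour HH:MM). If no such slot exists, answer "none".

Keiko → UTC: 10:00–15:00, 17:00–18:15.
Uma → UTC: 09:00–09:45, 10:00–11:15, 12:45–13:15, 16:30–19:00.
Keiko ∩ Uma: 10:00–11:15, 12:45–13:15, 17:00–18:15.
Windows ≥ 60 min: 10:00–11:15, 17:00–18:15.
Earliest such window starts at 10:00.

10:00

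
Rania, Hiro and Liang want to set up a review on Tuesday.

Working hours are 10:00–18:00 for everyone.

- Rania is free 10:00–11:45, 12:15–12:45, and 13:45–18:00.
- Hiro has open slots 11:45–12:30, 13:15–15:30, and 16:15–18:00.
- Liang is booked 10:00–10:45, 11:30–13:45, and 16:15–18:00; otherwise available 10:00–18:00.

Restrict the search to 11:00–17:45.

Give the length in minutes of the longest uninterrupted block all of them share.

Liang free within 10:00–18:00: 10:45–11:30, 13:45–16:15.
Rania ∩ Hiro: 12:15–12:30, 13:45–15:30, 16:15–18:00.
Rania ∩ Hiro ∩ Liang: 13:45–15:30.
Restricted to 11:00–17:45: 13:45–15:30.
Single common window of 105 minutes.

105 minutes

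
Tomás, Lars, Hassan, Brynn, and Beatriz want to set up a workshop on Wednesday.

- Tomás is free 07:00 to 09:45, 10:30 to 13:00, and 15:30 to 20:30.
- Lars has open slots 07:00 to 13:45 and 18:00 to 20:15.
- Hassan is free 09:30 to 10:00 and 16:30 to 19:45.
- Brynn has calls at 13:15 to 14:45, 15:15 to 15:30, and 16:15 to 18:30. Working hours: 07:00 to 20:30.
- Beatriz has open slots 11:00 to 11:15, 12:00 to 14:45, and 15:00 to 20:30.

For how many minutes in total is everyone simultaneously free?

75 minutes

Brynn free within 07:00–20:30: 07:00–13:15, 14:45–15:15, 15:30–16:15, 18:30–20:30.
Tomás ∩ Lars: 07:00–09:45, 10:30–13:00, 18:00–20:15.
Tomás ∩ Lars ∩ Hassan: 09:30–09:45, 18:00–19:45.
Tomás ∩ Lars ∩ Hassan ∩ Brynn: 09:30–09:45, 18:30–19:45.
Tomás ∩ Lars ∩ Hassan ∩ Brynn ∩ Beatriz: 18:30–19:45.
Total common minutes: 75.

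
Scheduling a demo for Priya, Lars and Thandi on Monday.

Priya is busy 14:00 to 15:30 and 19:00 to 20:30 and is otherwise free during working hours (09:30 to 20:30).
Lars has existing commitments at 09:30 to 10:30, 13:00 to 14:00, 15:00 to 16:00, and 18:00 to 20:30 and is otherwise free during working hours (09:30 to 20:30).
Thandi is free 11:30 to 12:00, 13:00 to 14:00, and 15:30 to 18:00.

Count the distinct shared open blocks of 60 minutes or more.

1

Priya free within 09:30–20:30: 09:30–14:00, 15:30–19:00.
Lars free within 09:30–20:30: 10:30–13:00, 14:00–15:00, 16:00–18:00.
Priya ∩ Lars: 10:30–13:00, 16:00–18:00.
Priya ∩ Lars ∩ Thandi: 11:30–12:00, 16:00–18:00.
Windows ≥ 60 min: 16:00–18:00.
That's 1 window.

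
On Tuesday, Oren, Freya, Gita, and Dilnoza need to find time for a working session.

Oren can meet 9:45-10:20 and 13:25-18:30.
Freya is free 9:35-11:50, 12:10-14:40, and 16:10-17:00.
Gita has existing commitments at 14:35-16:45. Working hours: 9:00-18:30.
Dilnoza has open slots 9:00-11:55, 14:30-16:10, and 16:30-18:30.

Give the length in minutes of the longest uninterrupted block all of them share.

35 minutes

Gita free within 09:00–18:30: 09:00–14:35, 16:45–18:30.
Oren ∩ Freya: 09:45–10:20, 13:25–14:40, 16:10–17:00.
Oren ∩ Freya ∩ Gita: 09:45–10:20, 13:25–14:35, 16:45–17:00.
Oren ∩ Freya ∩ Gita ∩ Dilnoza: 09:45–10:20, 14:30–14:35, 16:45–17:00.
Common window lengths: 35, 5, 15 min; longest is 35.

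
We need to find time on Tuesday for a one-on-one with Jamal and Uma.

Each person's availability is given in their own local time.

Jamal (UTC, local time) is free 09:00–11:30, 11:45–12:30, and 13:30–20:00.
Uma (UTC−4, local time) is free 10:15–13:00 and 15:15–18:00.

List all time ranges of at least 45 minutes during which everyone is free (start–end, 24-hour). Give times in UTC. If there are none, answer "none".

Jamal → UTC: 09:00–11:30, 11:45–12:30, 13:30–20:00.
Uma → UTC: 14:15–17:00, 19:15–22:00.
Jamal ∩ Uma: 14:15–17:00, 19:15–20:00.
Windows ≥ 45 min: 14:15–17:00, 19:15–20:00.

14:15–17:00, 19:15–20:00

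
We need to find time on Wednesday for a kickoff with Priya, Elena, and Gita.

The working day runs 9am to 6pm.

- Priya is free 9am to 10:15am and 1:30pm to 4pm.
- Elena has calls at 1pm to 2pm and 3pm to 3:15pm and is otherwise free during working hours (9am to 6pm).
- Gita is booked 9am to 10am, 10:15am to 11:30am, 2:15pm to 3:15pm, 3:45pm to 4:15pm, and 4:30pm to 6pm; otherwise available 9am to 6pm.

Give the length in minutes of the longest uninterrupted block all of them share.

30 minutes

Elena free within 09:00–18:00: 09:00–13:00, 14:00–15:00, 15:15–18:00.
Gita free within 09:00–18:00: 10:00–10:15, 11:30–14:15, 15:15–15:45, 16:15–16:30.
Priya ∩ Elena: 09:00–10:15, 14:00–15:00, 15:15–16:00.
Priya ∩ Elena ∩ Gita: 10:00–10:15, 14:00–14:15, 15:15–15:45.
Common window lengths: 15, 15, 30 min; longest is 30.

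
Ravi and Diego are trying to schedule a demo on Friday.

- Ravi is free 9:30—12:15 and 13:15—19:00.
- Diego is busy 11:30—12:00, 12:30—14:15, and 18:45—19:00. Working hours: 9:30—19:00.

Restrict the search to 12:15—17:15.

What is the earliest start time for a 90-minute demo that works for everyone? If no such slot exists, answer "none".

Diego free within 09:30–19:00: 09:30–11:30, 12:00–12:30, 14:15–18:45.
Ravi ∩ Diego: 09:30–11:30, 12:00–12:15, 14:15–18:45.
Restricted to 12:15–17:15: 14:15–17:15.
Windows ≥ 90 min: 14:15–17:15.
Earliest such window starts at 14:15.

14:15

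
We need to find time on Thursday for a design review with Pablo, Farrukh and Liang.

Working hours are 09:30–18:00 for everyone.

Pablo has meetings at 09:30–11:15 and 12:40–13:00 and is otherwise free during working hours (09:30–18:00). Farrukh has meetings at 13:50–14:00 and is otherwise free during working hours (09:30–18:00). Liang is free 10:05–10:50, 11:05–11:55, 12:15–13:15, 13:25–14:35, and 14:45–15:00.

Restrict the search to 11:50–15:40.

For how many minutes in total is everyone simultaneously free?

Pablo free within 09:30–18:00: 11:15–12:40, 13:00–18:00.
Farrukh free within 09:30–18:00: 09:30–13:50, 14:00–18:00.
Pablo ∩ Farrukh: 11:15–12:40, 13:00–13:50, 14:00–18:00.
Pablo ∩ Farrukh ∩ Liang: 11:15–11:55, 12:15–12:40, 13:00–13:15, 13:25–13:50, 14:00–14:35, 14:45–15:00.
Restricted to 11:50–15:40: 11:50–11:55, 12:15–12:40, 13:00–13:15, 13:25–13:50, 14:00–14:35, 14:45–15:00.
Total common minutes: 5 + 25 + 15 + 25 + 35 + 15 = 120.

120 minutes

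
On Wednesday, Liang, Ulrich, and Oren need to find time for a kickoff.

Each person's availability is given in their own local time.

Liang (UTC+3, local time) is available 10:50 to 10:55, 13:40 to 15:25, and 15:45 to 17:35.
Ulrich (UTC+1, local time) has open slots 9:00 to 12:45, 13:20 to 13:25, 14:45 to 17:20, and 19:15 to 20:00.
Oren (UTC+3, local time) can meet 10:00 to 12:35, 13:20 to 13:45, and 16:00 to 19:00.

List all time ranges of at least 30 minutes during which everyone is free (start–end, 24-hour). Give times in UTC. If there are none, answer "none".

Liang → UTC: 07:50–07:55, 10:40–12:25, 12:45–14:35.
Ulrich → UTC: 08:00–11:45, 12:20–12:25, 13:45–16:20, 18:15–19:00.
Oren → UTC: 07:00–09:35, 10:20–10:45, 13:00–16:00.
Liang ∩ Ulrich: 10:40–11:45, 12:20–12:25, 13:45–14:35.
Liang ∩ Ulrich ∩ Oren: 10:40–10:45, 13:45–14:35.
Windows ≥ 30 min: 13:45–14:35.

13:45–14:35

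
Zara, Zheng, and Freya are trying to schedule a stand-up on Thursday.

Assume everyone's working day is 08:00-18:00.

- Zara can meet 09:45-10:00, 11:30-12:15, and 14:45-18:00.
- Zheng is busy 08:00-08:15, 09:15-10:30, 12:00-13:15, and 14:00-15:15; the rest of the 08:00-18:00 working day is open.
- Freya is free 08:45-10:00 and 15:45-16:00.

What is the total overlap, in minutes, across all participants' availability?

Zheng free within 08:00–18:00: 08:15–09:15, 10:30–12:00, 13:15–14:00, 15:15–18:00.
Zara ∩ Zheng: 11:30–12:00, 15:15–18:00.
Zara ∩ Zheng ∩ Freya: 15:45–16:00.
Total common minutes: 15.

15 minutes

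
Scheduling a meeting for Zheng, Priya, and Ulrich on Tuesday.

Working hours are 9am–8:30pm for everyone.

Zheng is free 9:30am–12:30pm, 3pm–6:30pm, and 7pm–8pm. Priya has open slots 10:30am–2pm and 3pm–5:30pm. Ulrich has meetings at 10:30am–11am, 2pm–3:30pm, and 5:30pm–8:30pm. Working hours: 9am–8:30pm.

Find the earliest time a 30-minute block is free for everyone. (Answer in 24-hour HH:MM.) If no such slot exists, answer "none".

Ulrich free within 09:00–20:30: 09:00–10:30, 11:00–14:00, 15:30–17:30.
Zheng ∩ Priya: 10:30–12:30, 15:00–17:30.
Zheng ∩ Priya ∩ Ulrich: 11:00–12:30, 15:30–17:30.
Windows ≥ 30 min: 11:00–12:30, 15:30–17:30.
Earliest such window starts at 11:00.

11:00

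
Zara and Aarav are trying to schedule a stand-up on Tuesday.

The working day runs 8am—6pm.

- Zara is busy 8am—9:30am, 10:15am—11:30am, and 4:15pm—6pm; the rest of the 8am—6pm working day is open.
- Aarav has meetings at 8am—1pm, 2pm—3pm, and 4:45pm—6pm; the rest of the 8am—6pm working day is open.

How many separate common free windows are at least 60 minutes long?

2

Zara free within 08:00–18:00: 09:30–10:15, 11:30–16:15.
Aarav free within 08:00–18:00: 13:00–14:00, 15:00–16:45.
Zara ∩ Aarav: 13:00–14:00, 15:00–16:15.
Windows ≥ 60 min: 13:00–14:00, 15:00–16:15.
That's 2 windows.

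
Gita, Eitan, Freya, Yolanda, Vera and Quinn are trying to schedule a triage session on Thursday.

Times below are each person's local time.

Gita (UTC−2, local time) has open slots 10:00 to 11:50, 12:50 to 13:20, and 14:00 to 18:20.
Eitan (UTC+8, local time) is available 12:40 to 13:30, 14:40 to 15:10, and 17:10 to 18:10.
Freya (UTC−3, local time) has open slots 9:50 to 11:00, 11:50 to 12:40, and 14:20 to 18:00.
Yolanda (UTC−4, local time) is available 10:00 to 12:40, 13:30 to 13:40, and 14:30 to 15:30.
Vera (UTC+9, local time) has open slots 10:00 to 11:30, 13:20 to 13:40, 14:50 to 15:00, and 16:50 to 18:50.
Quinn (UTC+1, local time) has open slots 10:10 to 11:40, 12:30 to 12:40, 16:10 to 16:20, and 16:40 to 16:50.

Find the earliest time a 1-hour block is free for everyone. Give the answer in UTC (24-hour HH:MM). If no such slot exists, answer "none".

none

Gita → UTC: 12:00–13:50, 14:50–15:20, 16:00–20:20.
Eitan → UTC: 04:40–05:30, 06:40–07:10, 09:10–10:10.
Freya → UTC: 12:50–14:00, 14:50–15:40, 17:20–21:00.
Yolanda → UTC: 14:00–16:40, 17:30–17:40, 18:30–19:30.
Vera → UTC: 01:00–02:30, 04:20–04:40, 05:50–06:00, 07:50–09:50.
Quinn → UTC: 09:10–10:40, 11:30–11:40, 15:10–15:20, 15:40–15:50.
Gita ∩ Eitan: (none).
Gita ∩ Eitan ∩ Freya: (none).
Gita ∩ Eitan ∩ Freya ∩ Yolanda: (none).
Gita ∩ Eitan ∩ Freya ∩ Yolanda ∩ Vera: (none).
Gita ∩ Eitan ∩ Freya ∩ Yolanda ∩ Vera ∩ Quinn: (none).
Windows ≥ 60 min: (none).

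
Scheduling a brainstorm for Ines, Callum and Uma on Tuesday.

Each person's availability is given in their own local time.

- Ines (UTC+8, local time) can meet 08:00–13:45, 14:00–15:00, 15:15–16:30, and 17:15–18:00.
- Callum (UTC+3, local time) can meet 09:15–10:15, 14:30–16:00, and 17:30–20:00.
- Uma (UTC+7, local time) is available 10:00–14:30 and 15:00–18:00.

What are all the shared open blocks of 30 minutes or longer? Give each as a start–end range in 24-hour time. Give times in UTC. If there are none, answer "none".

06:15–07:00

Ines → UTC: 00:00–05:45, 06:00–07:00, 07:15–08:30, 09:15–10:00.
Callum → UTC: 06:15–07:15, 11:30–13:00, 14:30–17:00.
Uma → UTC: 03:00–07:30, 08:00–11:00.
Ines ∩ Callum: 06:15–07:00.
Ines ∩ Callum ∩ Uma: 06:15–07:00.
Windows ≥ 30 min: 06:15–07:00.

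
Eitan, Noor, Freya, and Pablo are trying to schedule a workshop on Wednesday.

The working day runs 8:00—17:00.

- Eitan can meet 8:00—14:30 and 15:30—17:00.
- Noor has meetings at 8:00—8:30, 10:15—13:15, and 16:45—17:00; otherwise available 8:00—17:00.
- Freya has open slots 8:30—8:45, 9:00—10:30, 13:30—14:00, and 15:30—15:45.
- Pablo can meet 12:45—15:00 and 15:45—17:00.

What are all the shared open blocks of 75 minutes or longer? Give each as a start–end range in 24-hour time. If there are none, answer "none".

Noor free within 08:00–17:00: 08:30–10:15, 13:15–16:45.
Eitan ∩ Noor: 08:30–10:15, 13:15–14:30, 15:30–16:45.
Eitan ∩ Noor ∩ Freya: 08:30–08:45, 09:00–10:15, 13:30–14:00, 15:30–15:45.
Eitan ∩ Noor ∩ Freya ∩ Pablo: 13:30–14:00.
Windows ≥ 75 min: (none).

none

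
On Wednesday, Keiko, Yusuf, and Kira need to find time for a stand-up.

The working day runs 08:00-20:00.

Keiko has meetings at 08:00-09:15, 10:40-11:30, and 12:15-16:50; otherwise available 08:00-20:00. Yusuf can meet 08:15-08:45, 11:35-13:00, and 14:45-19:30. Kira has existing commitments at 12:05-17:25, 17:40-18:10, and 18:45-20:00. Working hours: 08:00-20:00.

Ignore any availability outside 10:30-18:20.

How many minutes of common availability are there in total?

55 minutes

Keiko free within 08:00–20:00: 09:15–10:40, 11:30–12:15, 16:50–20:00.
Kira free within 08:00–20:00: 08:00–12:05, 17:25–17:40, 18:10–18:45.
Keiko ∩ Yusuf: 11:35–12:15, 16:50–19:30.
Keiko ∩ Yusuf ∩ Kira: 11:35–12:05, 17:25–17:40, 18:10–18:45.
Restricted to 10:30–18:20: 11:35–12:05, 17:25–17:40, 18:10–18:20.
Total common minutes: 30 + 15 + 10 = 55.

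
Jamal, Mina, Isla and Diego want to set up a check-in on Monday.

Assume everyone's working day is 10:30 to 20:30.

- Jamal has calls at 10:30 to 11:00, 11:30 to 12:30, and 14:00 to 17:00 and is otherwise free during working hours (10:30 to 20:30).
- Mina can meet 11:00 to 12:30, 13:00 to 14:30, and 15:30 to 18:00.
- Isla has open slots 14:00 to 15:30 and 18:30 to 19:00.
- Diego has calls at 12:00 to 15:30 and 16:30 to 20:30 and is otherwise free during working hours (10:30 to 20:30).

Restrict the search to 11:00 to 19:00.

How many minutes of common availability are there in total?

Jamal free within 10:30–20:30: 11:00–11:30, 12:30–14:00, 17:00–20:30.
Diego free within 10:30–20:30: 10:30–12:00, 15:30–16:30.
Jamal ∩ Mina: 11:00–11:30, 13:00–14:00, 17:00–18:00.
Jamal ∩ Mina ∩ Isla: (none).
Jamal ∩ Mina ∩ Isla ∩ Diego: (none).
Restricted to 11:00–19:00: (none).
Total common minutes: 0.

0 minutes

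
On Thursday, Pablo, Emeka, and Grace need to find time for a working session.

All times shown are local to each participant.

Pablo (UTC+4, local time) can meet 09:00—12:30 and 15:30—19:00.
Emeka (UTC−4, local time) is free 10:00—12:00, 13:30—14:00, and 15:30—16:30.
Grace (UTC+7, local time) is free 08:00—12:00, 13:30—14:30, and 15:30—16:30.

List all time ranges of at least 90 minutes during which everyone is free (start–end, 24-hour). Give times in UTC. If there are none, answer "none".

none

Pablo → UTC: 05:00–08:30, 11:30–15:00.
Emeka → UTC: 14:00–16:00, 17:30–18:00, 19:30–20:30.
Grace → UTC: 01:00–05:00, 06:30–07:30, 08:30–09:30.
Pablo ∩ Emeka: 14:00–15:00.
Pablo ∩ Emeka ∩ Grace: (none).
Windows ≥ 90 min: (none).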